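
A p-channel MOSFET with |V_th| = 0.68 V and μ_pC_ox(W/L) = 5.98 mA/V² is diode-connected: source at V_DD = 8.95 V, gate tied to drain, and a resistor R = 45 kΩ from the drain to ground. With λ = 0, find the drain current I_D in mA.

I_D = 0.178 mA

With gate tied to drain, V_SG = V_SD ≥ V_SG − |V_th|, so the device is in saturation.
KCL at the drain: ½ k_p (V_SG − |V_th|)² = (V_DD − V_SG)/R.
Let x = V_SG − 0.68. Then 135 x² + x − 8.27 = 0, giving x = 0.244 V (positive root), so V_SG = 0.924 V.
I_D = (V_DD − V_SG)/R = (8.95 − 0.924) / 45 = 0.178 mA.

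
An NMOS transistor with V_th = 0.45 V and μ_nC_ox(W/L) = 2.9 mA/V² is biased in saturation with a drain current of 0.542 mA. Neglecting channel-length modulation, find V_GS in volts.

V_GS = 1.06 V

In saturation I_D = ½ k_n (V_GS − V_th)², so V_GS − V_th = √(2 I_D / k_n) = √(2 × 0.542 / 2.9) = 0.611 V.
V_GS = 0.45 + 0.611 = 1.06 V.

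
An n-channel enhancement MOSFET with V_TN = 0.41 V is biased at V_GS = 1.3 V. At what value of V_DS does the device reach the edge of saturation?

The boundary between triode and saturation is V_DS = V_GS − V_TN = V_ov.
V_ov = 1.3 − 0.41 = 0.89 V.

V_DS,sat = 0.890 V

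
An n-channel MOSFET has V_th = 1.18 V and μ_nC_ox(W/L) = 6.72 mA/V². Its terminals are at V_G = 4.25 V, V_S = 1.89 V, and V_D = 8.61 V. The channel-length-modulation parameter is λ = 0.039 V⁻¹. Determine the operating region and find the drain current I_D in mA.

V_GS = V_G − V_S = 4.25 − 1.89 = 2.36 V; V_DS = V_D − V_S = 8.61 − 1.89 = 6.72 V.
V_ov = V_GS − V_th = 2.36 − 1.18 = 1.18 V.
Since V_DS = 6.72 V ≥ V_ov = 1.18 V, the device is in saturation.
I_D = ½ k_n V_ov² (1 + λ V_DS) = 0.5 × 6.72 × 1.18² × (1 + 0.039 × 6.72) = 5.9 mA.

Saturation; I_D = 5.90 mA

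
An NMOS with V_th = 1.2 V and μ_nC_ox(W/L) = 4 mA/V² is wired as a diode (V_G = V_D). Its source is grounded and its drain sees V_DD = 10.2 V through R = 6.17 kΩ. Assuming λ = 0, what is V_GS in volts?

V_GS = 2.01 V

With gate tied to drain, V_GS = V_DS ≥ V_GS − V_th, so the device is in saturation.
KCL at the drain: ½ k_n (V_GS − V_th)² = (V_DD − V_GS)/R.
Let x = V_GS − 1.2. Then 12.3 x² + x − 9 = 0, giving x = 0.814 V (positive root), so V_GS = 2.01 V.
I_D = (V_DD − V_GS)/R = (10.2 − 2.01) / 6.17 = 1.33 mA.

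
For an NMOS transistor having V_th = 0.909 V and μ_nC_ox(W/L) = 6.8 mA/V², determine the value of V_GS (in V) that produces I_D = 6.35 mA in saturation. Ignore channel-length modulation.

In saturation I_D = ½ k_n (V_GS − V_th)², so V_GS − V_th = √(2 I_D / k_n) = √(2 × 6.35 / 6.8) = 1.37 V.
V_GS = 0.909 + 1.37 = 2.28 V.

V_GS = 2.28 V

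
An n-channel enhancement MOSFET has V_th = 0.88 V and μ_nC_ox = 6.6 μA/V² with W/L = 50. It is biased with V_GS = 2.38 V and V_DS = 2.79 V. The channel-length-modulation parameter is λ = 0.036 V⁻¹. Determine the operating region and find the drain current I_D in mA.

k_n = μ_nC_ox · (W/L) = 0.33 mA/V².
V_ov = V_GS − V_th = 2.38 − 0.88 = 1.5 V.
Since V_DS = 2.79 V ≥ V_ov = 1.5 V, the device is in saturation.
I_D = ½ k_n V_ov² (1 + λ V_DS) = 0.5 × 0.33 × 1.5² × (1 + 0.036 × 2.79) = 0.409 mA.

Saturation; I_D = 0.409 mA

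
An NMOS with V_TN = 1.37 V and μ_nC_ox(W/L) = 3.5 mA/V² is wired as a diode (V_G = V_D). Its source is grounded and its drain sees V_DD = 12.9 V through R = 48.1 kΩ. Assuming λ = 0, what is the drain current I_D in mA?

I_D = 0.232 mA

With gate tied to drain, V_GS = V_DS ≥ V_GS − V_TN, so the device is in saturation.
KCL at the drain: ½ k_n (V_GS − V_TN)² = (V_DD − V_GS)/R.
Let x = V_GS − 1.37. Then 84.2 x² + x − 11.53 = 0, giving x = 0.364 V (positive root), so V_GS = 1.73 V.
I_D = (V_DD − V_GS)/R = (12.9 − 1.73) / 48.1 = 0.232 mA.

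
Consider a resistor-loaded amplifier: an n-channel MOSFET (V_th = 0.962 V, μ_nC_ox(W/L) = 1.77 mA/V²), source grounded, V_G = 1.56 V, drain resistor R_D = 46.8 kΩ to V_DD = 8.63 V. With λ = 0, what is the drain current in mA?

I_D = 0.180 mA

V_GS = V_G = 1.56 V, so V_ov = 1.56 − 0.962 = 0.598 V.
Assume saturation: I_D = ½ k_n V_ov² = 0.5 × 1.77 × 0.598² = 0.316 mA, giving V_DS = V_DD − I_D R_D = 8.63 − 0.316 × 46.8 = -6.18 V.
But -6.18 V < V_ov = 0.598 V, so the device is actually in triode.
In triode I_D = k_n[V_ov V_DS − ½ V_DS²] and I_D = (V_DD − V_DS)/R_D. Equating: 41.4 V_DS² − 50.54 V_DS + 8.63 = 0, giving V_DS = 0.205 V (the root below V_ov).
I_D = (8.63 − 0.205) / 46.8 = 0.18 mA.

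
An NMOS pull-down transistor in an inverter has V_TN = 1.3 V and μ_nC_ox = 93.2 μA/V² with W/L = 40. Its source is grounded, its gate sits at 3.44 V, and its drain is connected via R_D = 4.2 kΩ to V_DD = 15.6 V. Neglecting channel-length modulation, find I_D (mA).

I_D = 3.59 mA

V_GS = V_G = 3.44 V, so V_ov = 3.44 − 1.3 = 2.14 V.
k_n = μ_nC_ox · (W/L) = 3.728 mA/V².
Assume saturation: I_D = ½ k_n V_ov² = 0.5 × 3.728 × 2.14² = 8.54 mA, giving V_DS = V_DD − I_D R_D = 15.6 − 8.54 × 4.2 = -20.3 V.
But -20.3 V < V_ov = 2.14 V, so the device is actually in triode.
In triode I_D = k_n[V_ov V_DS − ½ V_DS²] and I_D = (V_DD − V_DS)/R_D. Equating: 7.83 V_DS² − 34.51 V_DS + 15.6 = 0, giving V_DS = 0.511 V (the root below V_ov).
I_D = (15.6 − 0.511) / 4.2 = 3.59 mA.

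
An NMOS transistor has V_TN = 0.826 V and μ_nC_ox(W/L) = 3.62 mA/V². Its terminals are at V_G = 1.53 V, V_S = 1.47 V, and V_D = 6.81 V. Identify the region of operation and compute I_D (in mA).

V_GS = V_G − V_S = 1.53 − 1.47 = 0.06 V; V_DS = V_D − V_S = 6.81 − 1.47 = 5.34 V.
V_GS = 0.06 V < V_TN = 0.826 V, so the transistor is in cutoff.

Cutoff; I_D = 0 mA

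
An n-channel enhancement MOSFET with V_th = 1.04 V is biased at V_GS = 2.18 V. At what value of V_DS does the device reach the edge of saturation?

V_DS,sat = 1.14 V

The boundary between triode and saturation is V_DS = V_GS − V_th = V_ov.
V_ov = 2.18 − 1.04 = 1.14 V.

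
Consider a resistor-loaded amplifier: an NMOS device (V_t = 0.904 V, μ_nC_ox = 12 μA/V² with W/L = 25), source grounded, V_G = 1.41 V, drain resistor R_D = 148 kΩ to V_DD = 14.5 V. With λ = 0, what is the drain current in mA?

I_D = 0.0384 mA

V_GS = V_G = 1.41 V, so V_ov = 1.41 − 0.904 = 0.506 V.
k_n = μ_nC_ox · (W/L) = 0.3 mA/V².
Assume saturation: I_D = ½ k_n V_ov² = 0.5 × 0.3 × 0.506² = 0.0384 mA, giving V_DS = V_DD − I_D R_D = 14.5 − 0.0384 × 148 = 8.82 V.
V_DS = 8.82 V ≥ V_ov = 0.506 V, confirming saturation.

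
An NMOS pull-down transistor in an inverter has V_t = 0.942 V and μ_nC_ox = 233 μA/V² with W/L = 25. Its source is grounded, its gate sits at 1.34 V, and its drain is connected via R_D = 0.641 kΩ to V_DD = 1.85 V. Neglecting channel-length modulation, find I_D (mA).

I_D = 0.461 mA

V_GS = V_G = 1.34 V, so V_ov = 1.34 − 0.942 = 0.398 V.
k_n = μ_nC_ox · (W/L) = 5.825 mA/V².
Assume saturation: I_D = ½ k_n V_ov² = 0.5 × 5.825 × 0.398² = 0.461 mA, giving V_DS = V_DD − I_D R_D = 1.85 − 0.461 × 0.641 = 1.55 V.
V_DS = 1.55 V ≥ V_ov = 0.398 V, confirming saturation.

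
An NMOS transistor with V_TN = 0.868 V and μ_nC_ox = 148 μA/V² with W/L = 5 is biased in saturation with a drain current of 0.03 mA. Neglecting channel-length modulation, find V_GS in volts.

k_n = μ_nC_ox · (W/L) = 0.74 mA/V².
In saturation I_D = ½ k_n (V_GS − V_TN)², so V_GS − V_TN = √(2 I_D / k_n) = √(2 × 0.03 / 0.74) = 0.285 V.
V_GS = 0.868 + 0.285 = 1.15 V.

V_GS = 1.15 V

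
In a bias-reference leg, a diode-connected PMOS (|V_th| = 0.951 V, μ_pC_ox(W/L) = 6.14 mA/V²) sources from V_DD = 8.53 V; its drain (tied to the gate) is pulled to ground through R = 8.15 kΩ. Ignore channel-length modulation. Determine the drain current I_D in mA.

I_D = 0.865 mA

With gate tied to drain, V_SG = V_SD ≥ V_SG − |V_th|, so the device is in saturation.
KCL at the drain: ½ k_p (V_SG − |V_th|)² = (V_DD − V_SG)/R.
Let x = V_SG − 0.951. Then 25 x² + x − 7.579 = 0, giving x = 0.531 V (positive root), so V_SG = 1.48 V.
I_D = (V_DD − V_SG)/R = (8.53 − 1.48) / 8.15 = 0.865 mA.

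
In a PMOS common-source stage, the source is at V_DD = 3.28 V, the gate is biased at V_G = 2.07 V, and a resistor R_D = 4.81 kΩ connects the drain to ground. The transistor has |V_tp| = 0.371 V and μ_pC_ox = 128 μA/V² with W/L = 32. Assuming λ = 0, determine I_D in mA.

V_SG = V_DD − V_G = 3.28 − 2.07 = 1.21 V, so V_ov = 1.21 − 0.371 = 0.839 V.
k_p = μ_pC_ox · (W/L) = 4.096 mA/V².
Assume saturation: I_D = ½ k_p V_ov² = 0.5 × 4.096 × 0.839² = 1.44 mA, giving V_SD = V_DD − I_D R_D = 3.28 − 1.44 × 4.81 = -3.65 V.
But -3.65 V < V_ov = 0.839 V, so the device is actually in triode.
In triode I_D = k_p[V_ov V_SD − ½ V_SD²] and I_D = (V_DD − V_SD)/R_D. Equating: 9.85 V_SD² − 17.53 V_SD + 3.28 = 0, giving V_SD = 0.212 V (the root below V_ov).
I_D = (3.28 − 0.212) / 4.81 = 0.638 mA.

I_D = 0.638 mA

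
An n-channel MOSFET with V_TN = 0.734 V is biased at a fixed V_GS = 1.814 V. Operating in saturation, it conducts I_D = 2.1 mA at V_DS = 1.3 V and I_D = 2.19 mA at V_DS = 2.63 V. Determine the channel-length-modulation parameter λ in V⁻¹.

With V_GS fixed, I_D ∝ (1 + λ V_DS) in saturation, so I_D2/I_D1 = (1 + λ V_DS2)/(1 + λ V_DS1).
2.19/2.1 = 1.043 = (1 + 2.63 λ)/(1 + 1.3 λ).
Solving: λ (I_D1 V_DS2 − I_D2 V_DS1) = I_D2 − I_D1, so λ = (2.19 − 2.1) / (2.1 × 2.63 − 2.19 × 1.3) = 0.09 / 2.68 = 0.0336 V⁻¹.

λ = 0.0336 V⁻¹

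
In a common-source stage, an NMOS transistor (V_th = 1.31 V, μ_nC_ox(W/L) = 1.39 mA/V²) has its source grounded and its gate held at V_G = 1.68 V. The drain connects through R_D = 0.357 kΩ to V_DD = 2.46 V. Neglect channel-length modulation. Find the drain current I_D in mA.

I_D = 0.0951 mA

V_GS = V_G = 1.68 V, so V_ov = 1.68 − 1.31 = 0.37 V.
Assume saturation: I_D = ½ k_n V_ov² = 0.5 × 1.39 × 0.37² = 0.0951 mA, giving V_DS = V_DD − I_D R_D = 2.46 − 0.0951 × 0.357 = 2.43 V.
V_DS = 2.43 V ≥ V_ov = 0.37 V, confirming saturation.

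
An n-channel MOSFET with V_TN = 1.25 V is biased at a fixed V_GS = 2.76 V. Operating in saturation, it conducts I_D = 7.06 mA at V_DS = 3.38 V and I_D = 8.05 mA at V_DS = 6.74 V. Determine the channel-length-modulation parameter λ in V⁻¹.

With V_GS fixed, I_D ∝ (1 + λ V_DS) in saturation, so I_D2/I_D1 = (1 + λ V_DS2)/(1 + λ V_DS1).
8.05/7.06 = 1.14 = (1 + 6.74 λ)/(1 + 3.38 λ).
Solving: λ (I_D1 V_DS2 − I_D2 V_DS1) = I_D2 − I_D1, so λ = (8.05 − 7.06) / (7.06 × 6.74 − 8.05 × 3.38) = 0.99 / 20.4 = 0.0486 V⁻¹.

λ = 0.0486 V⁻¹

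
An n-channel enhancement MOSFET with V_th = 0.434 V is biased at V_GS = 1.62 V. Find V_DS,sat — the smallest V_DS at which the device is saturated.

The boundary between triode and saturation is V_DS = V_GS − V_th = V_ov.
V_ov = 1.62 − 0.434 = 1.19 V.

V_DS,sat = 1.19 V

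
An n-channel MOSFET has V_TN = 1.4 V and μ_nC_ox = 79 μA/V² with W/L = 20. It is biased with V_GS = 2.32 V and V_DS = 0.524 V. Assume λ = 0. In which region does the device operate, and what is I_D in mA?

Triode; I_D = 0.545 mA

k_n = μ_nC_ox · (W/L) = 1.58 mA/V².
V_ov = V_GS − V_TN = 2.32 − 1.4 = 0.92 V.
Since V_DS = 0.524 V < V_ov = 0.92 V, the device is in the triode region.
I_D = k_n [V_ov · V_DS − ½ V_DS²] = 1.58 × [0.92 × 0.524 − 0.5 × 0.524²] = 0.545 mA.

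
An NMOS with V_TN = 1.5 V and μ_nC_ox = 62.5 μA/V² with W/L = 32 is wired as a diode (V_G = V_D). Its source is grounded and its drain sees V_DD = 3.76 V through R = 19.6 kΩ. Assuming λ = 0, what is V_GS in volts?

With gate tied to drain, V_GS = V_DS ≥ V_GS − V_TN, so the device is in saturation.
k_n = μ_nC_ox · (W/L) = 2 mA/V².
KCL at the drain: ½ k_n (V_GS − V_TN)² = (V_DD − V_GS)/R.
Let x = V_GS − 1.5. Then 19.6 x² + x − 2.26 = 0, giving x = 0.315 V (positive root), so V_GS = 1.82 V.
I_D = (V_DD − V_GS)/R = (3.76 − 1.82) / 19.6 = 0.0992 mA.

V_GS = 1.82 V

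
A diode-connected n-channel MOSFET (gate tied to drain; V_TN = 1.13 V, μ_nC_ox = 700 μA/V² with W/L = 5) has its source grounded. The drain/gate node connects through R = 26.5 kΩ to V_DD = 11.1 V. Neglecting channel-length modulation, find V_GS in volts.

V_GS = 1.58 V

With gate tied to drain, V_GS = V_DS ≥ V_GS − V_TN, so the device is in saturation.
k_n = μ_nC_ox · (W/L) = 3.5 mA/V².
KCL at the drain: ½ k_n (V_GS − V_TN)² = (V_DD − V_GS)/R.
Let x = V_GS − 1.13. Then 46.4 x² + x − 9.97 = 0, giving x = 0.453 V (positive root), so V_GS = 1.58 V.
I_D = (V_DD − V_GS)/R = (11.1 − 1.58) / 26.5 = 0.359 mA.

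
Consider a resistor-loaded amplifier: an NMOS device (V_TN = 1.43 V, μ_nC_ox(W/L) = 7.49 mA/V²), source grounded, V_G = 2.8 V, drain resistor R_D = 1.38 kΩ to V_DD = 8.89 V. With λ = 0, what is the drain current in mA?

V_GS = V_G = 2.8 V, so V_ov = 2.8 − 1.43 = 1.37 V.
Assume saturation: I_D = ½ k_n V_ov² = 0.5 × 7.49 × 1.37² = 7.03 mA, giving V_DS = V_DD − I_D R_D = 8.89 − 7.03 × 1.38 = -0.81 V.
But -0.81 V < V_ov = 1.37 V, so the device is actually in triode.
In triode I_D = k_n[V_ov V_DS − ½ V_DS²] and I_D = (V_DD − V_DS)/R_D. Equating: 5.17 V_DS² − 15.16 V_DS + 8.89 = 0, giving V_DS = 0.81 V (the root below V_ov).
I_D = (8.89 − 0.81) / 1.38 = 5.85 mA.

I_D = 5.85 mA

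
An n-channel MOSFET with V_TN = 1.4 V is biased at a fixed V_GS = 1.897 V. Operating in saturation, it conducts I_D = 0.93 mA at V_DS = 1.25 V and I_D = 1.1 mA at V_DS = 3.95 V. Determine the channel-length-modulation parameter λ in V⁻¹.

λ = 0.0740 V⁻¹

With V_GS fixed, I_D ∝ (1 + λ V_DS) in saturation, so I_D2/I_D1 = (1 + λ V_DS2)/(1 + λ V_DS1).
1.1/0.93 = 1.183 = (1 + 3.95 λ)/(1 + 1.25 λ).
Solving: λ (I_D1 V_DS2 − I_D2 V_DS1) = I_D2 − I_D1, so λ = (1.1 − 0.93) / (0.93 × 3.95 − 1.1 × 1.25) = 0.17 / 2.3 = 0.074 V⁻¹.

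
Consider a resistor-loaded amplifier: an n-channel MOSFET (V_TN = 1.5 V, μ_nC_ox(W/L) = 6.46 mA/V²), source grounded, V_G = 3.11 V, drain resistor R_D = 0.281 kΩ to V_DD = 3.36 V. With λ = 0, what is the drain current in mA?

I_D = 7.77 mA

V_GS = V_G = 3.11 V, so V_ov = 3.11 − 1.5 = 1.61 V.
Assume saturation: I_D = ½ k_n V_ov² = 0.5 × 6.46 × 1.61² = 8.37 mA, giving V_DS = V_DD − I_D R_D = 3.36 − 8.37 × 0.281 = 1.01 V.
But 1.01 V < V_ov = 1.61 V, so the device is actually in triode.
In triode I_D = k_n[V_ov V_DS − ½ V_DS²] and I_D = (V_DD − V_DS)/R_D. Equating: 0.908 V_DS² − 3.923 V_DS + 3.36 = 0, giving V_DS = 1.18 V (the root below V_ov).
I_D = (3.36 − 1.18) / 0.281 = 7.77 mA.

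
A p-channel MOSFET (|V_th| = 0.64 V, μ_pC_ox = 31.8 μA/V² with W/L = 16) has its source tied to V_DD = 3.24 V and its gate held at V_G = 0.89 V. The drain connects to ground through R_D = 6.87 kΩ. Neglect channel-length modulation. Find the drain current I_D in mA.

V_SG = V_DD − V_G = 3.24 − 0.89 = 2.35 V, so V_ov = 2.35 − 0.64 = 1.71 V.
k_p = μ_pC_ox · (W/L) = 0.5088 mA/V².
Assume saturation: I_D = ½ k_p V_ov² = 0.5 × 0.5088 × 1.71² = 0.744 mA, giving V_SD = V_DD − I_D R_D = 3.24 − 0.744 × 6.87 = -1.87 V.
But -1.87 V < V_ov = 1.71 V, so the device is actually in triode.
In triode I_D = k_p[V_ov V_SD − ½ V_SD²] and I_D = (V_DD − V_SD)/R_D. Equating: 1.75 V_SD² − 6.977 V_SD + 3.24 = 0, giving V_SD = 0.536 V (the root below V_ov).
I_D = (3.24 − 0.536) / 6.87 = 0.394 mA.

I_D = 0.394 mA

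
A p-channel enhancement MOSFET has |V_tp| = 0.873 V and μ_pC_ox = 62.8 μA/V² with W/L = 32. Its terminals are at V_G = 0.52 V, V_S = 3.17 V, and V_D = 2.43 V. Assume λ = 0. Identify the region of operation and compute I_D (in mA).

Triode; I_D = 2.09 mA

V_SG = V_S − V_G = 3.17 − 0.52 = 2.65 V; V_SD = V_S − V_D = 3.17 − 2.43 = 0.74 V.
k_p = μ_pC_ox · (W/L) = 2.01 mA/V².
V_ov = V_SG − |V_tp| = 2.65 − 0.873 = 1.78 V.
Since V_SD = 0.74 V < V_ov = 1.78 V, the device is in the triode region.
I_D = k_p [V_ov · V_SD − ½ V_SD²] = 2.01 × [1.78 × 0.74 − 0.5 × 0.74²] = 2.09 mA.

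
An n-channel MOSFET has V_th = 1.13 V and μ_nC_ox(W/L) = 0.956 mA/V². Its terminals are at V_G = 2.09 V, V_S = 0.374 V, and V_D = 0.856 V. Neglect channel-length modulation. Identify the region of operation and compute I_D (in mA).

V_GS = V_G − V_S = 2.09 − 0.374 = 1.72 V; V_DS = V_D − V_S = 0.856 − 0.374 = 0.482 V.
V_ov = V_GS − V_th = 1.72 − 1.13 = 0.586 V.
Since V_DS = 0.482 V < V_ov = 0.586 V, the device is in the triode region.
I_D = k_n [V_ov · V_DS − ½ V_DS²] = 0.956 × [0.586 × 0.482 − 0.5 × 0.482²] = 0.159 mA.

Triode; I_D = 0.159 mA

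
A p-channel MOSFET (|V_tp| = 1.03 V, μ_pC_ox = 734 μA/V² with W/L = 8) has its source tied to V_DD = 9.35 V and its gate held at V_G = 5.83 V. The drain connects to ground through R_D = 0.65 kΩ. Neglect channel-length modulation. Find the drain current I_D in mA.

V_SG = V_DD − V_G = 9.35 − 5.83 = 3.52 V, so V_ov = 3.52 − 1.03 = 2.49 V.
k_p = μ_pC_ox · (W/L) = 5.872 mA/V².
Assume saturation: I_D = ½ k_p V_ov² = 0.5 × 5.872 × 2.49² = 18.2 mA, giving V_SD = V_DD − I_D R_D = 9.35 − 18.2 × 0.65 = -2.48 V.
But -2.48 V < V_ov = 2.49 V, so the device is actually in triode.
In triode I_D = k_p[V_ov V_SD − ½ V_SD²] and I_D = (V_DD − V_SD)/R_D. Equating: 1.91 V_SD² − 10.5 V_SD + 9.35 = 0, giving V_SD = 1.12 V (the root below V_ov).
I_D = (9.35 − 1.12) / 0.65 = 12.7 mA.

I_D = 12.7 mA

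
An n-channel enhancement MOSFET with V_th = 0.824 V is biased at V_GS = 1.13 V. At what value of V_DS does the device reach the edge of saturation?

The boundary between triode and saturation is V_DS = V_GS − V_th = V_ov.
V_ov = 1.13 − 0.824 = 0.306 V.

V_DS,sat = 0.306 V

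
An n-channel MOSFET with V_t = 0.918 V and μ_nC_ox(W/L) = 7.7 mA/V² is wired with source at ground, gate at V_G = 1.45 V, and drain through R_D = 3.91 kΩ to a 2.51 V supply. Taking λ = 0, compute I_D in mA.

I_D = 0.597 mA

V_GS = V_G = 1.45 V, so V_ov = 1.45 − 0.918 = 0.532 V.
Assume saturation: I_D = ½ k_n V_ov² = 0.5 × 7.7 × 0.532² = 1.09 mA, giving V_DS = V_DD − I_D R_D = 2.51 − 1.09 × 3.91 = -1.75 V.
But -1.75 V < V_ov = 0.532 V, so the device is actually in triode.
In triode I_D = k_n[V_ov V_DS − ½ V_DS²] and I_D = (V_DD − V_DS)/R_D. Equating: 15.1 V_DS² − 17.02 V_DS + 2.51 = 0, giving V_DS = 0.174 V (the root below V_ov).
I_D = (2.51 − 0.174) / 3.91 = 0.597 mA.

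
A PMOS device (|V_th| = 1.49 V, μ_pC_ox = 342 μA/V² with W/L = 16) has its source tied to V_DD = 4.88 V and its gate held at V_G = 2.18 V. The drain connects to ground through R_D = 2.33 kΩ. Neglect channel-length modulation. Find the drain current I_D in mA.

I_D = 1.95 mA

V_SG = V_DD − V_G = 4.88 − 2.18 = 2.7 V, so V_ov = 2.7 − 1.49 = 1.21 V.
k_p = μ_pC_ox · (W/L) = 5.472 mA/V².
Assume saturation: I_D = ½ k_p V_ov² = 0.5 × 5.472 × 1.21² = 4.01 mA, giving V_SD = V_DD − I_D R_D = 4.88 − 4.01 × 2.33 = -4.45 V.
But -4.45 V < V_ov = 1.21 V, so the device is actually in triode.
In triode I_D = k_p[V_ov V_SD − ½ V_SD²] and I_D = (V_DD − V_SD)/R_D. Equating: 6.37 V_SD² − 16.43 V_SD + 4.88 = 0, giving V_SD = 0.343 V (the root below V_ov).
I_D = (4.88 − 0.343) / 2.33 = 1.95 mA.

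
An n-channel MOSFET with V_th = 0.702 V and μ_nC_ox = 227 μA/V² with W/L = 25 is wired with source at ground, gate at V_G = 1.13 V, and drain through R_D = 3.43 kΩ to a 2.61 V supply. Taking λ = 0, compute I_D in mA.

I_D = 0.520 mA

V_GS = V_G = 1.13 V, so V_ov = 1.13 − 0.702 = 0.428 V.
k_n = μ_nC_ox · (W/L) = 5.675 mA/V².
Assume saturation: I_D = ½ k_n V_ov² = 0.5 × 5.675 × 0.428² = 0.52 mA, giving V_DS = V_DD − I_D R_D = 2.61 − 0.52 × 3.43 = 0.827 V.
V_DS = 0.827 V ≥ V_ov = 0.428 V, confirming saturation.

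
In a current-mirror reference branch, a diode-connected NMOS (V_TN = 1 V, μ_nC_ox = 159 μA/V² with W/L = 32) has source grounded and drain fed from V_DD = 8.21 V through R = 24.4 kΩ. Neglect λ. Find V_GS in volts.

V_GS = 1.33 V

With gate tied to drain, V_GS = V_DS ≥ V_GS − V_TN, so the device is in saturation.
k_n = μ_nC_ox · (W/L) = 5.088 mA/V².
KCL at the drain: ½ k_n (V_GS − V_TN)² = (V_DD − V_GS)/R.
Let x = V_GS − 1. Then 62.1 x² + x − 7.21 = 0, giving x = 0.333 V (positive root), so V_GS = 1.33 V.
I_D = (V_DD − V_GS)/R = (8.21 − 1.33) / 24.4 = 0.282 mA.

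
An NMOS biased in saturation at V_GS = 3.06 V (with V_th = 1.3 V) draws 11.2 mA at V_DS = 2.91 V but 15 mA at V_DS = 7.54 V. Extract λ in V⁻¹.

With V_GS fixed, I_D ∝ (1 + λ V_DS) in saturation, so I_D2/I_D1 = (1 + λ V_DS2)/(1 + λ V_DS1).
15/11.2 = 1.339 = (1 + 7.54 λ)/(1 + 2.91 λ).
Solving: λ (I_D1 V_DS2 − I_D2 V_DS1) = I_D2 − I_D1, so λ = (15 − 11.2) / (11.2 × 7.54 − 15 × 2.91) = 3.8 / 40.8 = 0.0931 V⁻¹.

λ = 0.0931 V⁻¹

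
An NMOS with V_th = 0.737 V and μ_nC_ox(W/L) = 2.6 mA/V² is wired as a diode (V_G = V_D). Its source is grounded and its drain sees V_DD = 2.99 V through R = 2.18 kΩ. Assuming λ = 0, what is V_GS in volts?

With gate tied to drain, V_GS = V_DS ≥ V_GS − V_th, so the device is in saturation.
KCL at the drain: ½ k_n (V_GS − V_th)² = (V_DD − V_GS)/R.
Let x = V_GS − 0.737. Then 2.83 x² + x − 2.253 = 0, giving x = 0.732 V (positive root), so V_GS = 1.47 V.
I_D = (V_DD − V_GS)/R = (2.99 − 1.47) / 2.18 = 0.697 mA.

V_GS = 1.47 V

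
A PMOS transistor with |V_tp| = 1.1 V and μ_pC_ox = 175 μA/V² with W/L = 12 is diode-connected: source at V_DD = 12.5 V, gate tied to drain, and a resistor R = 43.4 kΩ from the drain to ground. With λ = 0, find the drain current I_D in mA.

I_D = 0.251 mA

With gate tied to drain, V_SG = V_SD ≥ V_SG − |V_tp|, so the device is in saturation.
k_p = μ_pC_ox · (W/L) = 2.1 mA/V².
KCL at the drain: ½ k_p (V_SG − |V_tp|)² = (V_DD − V_SG)/R.
Let x = V_SG − 1.1. Then 45.6 x² + x − 11.4 = 0, giving x = 0.489 V (positive root), so V_SG = 1.59 V.
I_D = (V_DD − V_SG)/R = (12.5 − 1.59) / 43.4 = 0.251 mA.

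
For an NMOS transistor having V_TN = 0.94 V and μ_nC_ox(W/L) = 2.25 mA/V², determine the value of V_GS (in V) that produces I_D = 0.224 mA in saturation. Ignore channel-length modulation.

In saturation I_D = ½ k_n (V_GS − V_TN)², so V_GS − V_TN = √(2 I_D / k_n) = √(2 × 0.224 / 2.25) = 0.446 V.
V_GS = 0.94 + 0.446 = 1.39 V.

V_GS = 1.39 V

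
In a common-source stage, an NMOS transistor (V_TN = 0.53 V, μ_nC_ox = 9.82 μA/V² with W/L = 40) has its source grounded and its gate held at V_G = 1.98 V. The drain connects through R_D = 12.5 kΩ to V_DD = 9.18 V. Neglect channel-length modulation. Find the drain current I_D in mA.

V_GS = V_G = 1.98 V, so V_ov = 1.98 − 0.53 = 1.45 V.
k_n = μ_nC_ox · (W/L) = 0.3928 mA/V².
Assume saturation: I_D = ½ k_n V_ov² = 0.5 × 0.3928 × 1.45² = 0.413 mA, giving V_DS = V_DD − I_D R_D = 9.18 − 0.413 × 12.5 = 4.02 V.
V_DS = 4.02 V ≥ V_ov = 1.45 V, confirming saturation.

I_D = 0.413 mA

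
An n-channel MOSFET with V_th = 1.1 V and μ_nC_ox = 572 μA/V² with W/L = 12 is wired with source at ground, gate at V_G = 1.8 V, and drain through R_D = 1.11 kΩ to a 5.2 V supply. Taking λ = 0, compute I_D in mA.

I_D = 1.68 mA

V_GS = V_G = 1.8 V, so V_ov = 1.8 − 1.1 = 0.7 V.
k_n = μ_nC_ox · (W/L) = 6.864 mA/V².
Assume saturation: I_D = ½ k_n V_ov² = 0.5 × 6.864 × 0.7² = 1.68 mA, giving V_DS = V_DD − I_D R_D = 5.2 − 1.68 × 1.11 = 3.33 V.
V_DS = 3.33 V ≥ V_ov = 0.7 V, confirming saturation.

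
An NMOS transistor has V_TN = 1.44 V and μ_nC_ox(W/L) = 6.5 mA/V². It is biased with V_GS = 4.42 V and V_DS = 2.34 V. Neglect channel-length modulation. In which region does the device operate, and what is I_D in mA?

V_ov = V_GS − V_TN = 4.42 − 1.44 = 2.98 V.
Since V_DS = 2.34 V < V_ov = 2.98 V, the device is in the triode region.
I_D = k_n [V_ov · V_DS − ½ V_DS²] = 6.5 × [2.98 × 2.34 − 0.5 × 2.34²] = 27.5 mA.

Triode; I_D = 27.5 mA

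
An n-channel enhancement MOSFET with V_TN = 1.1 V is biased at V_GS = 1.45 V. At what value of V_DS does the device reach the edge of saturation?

The boundary between triode and saturation is V_DS = V_GS − V_TN = V_ov.
V_ov = 1.45 − 1.1 = 0.35 V.

V_DS,sat = 0.350 V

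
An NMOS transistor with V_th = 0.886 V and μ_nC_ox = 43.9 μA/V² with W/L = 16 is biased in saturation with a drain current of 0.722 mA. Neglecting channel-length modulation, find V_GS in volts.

k_n = μ_nC_ox · (W/L) = 0.7024 mA/V².
In saturation I_D = ½ k_n (V_GS − V_th)², so V_GS − V_th = √(2 I_D / k_n) = √(2 × 0.722 / 0.7024) = 1.43 V.
V_GS = 0.886 + 1.43 = 2.32 V.

V_GS = 2.32 V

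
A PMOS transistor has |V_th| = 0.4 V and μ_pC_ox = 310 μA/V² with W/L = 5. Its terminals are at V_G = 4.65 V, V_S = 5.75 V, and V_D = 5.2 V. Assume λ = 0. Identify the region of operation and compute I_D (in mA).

V_SG = V_S − V_G = 5.75 − 4.65 = 1.1 V; V_SD = V_S − V_D = 5.75 − 5.2 = 0.55 V.
k_p = μ_pC_ox · (W/L) = 1.55 mA/V².
V_ov = V_SG − |V_th| = 1.1 − 0.4 = 0.7 V.
Since V_SD = 0.55 V < V_ov = 0.7 V, the device is in the triode region.
I_D = k_p [V_ov · V_SD − ½ V_SD²] = 1.55 × [0.7 × 0.55 − 0.5 × 0.55²] = 0.362 mA.

Triode; I_D = 0.362 mA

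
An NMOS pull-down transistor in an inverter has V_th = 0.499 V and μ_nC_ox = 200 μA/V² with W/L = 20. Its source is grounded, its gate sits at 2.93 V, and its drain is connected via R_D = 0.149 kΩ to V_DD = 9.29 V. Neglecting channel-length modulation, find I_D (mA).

V_GS = V_G = 2.93 V, so V_ov = 2.93 − 0.499 = 2.43 V.
k_n = μ_nC_ox · (W/L) = 4 mA/V².
Assume saturation: I_D = ½ k_n V_ov² = 0.5 × 4 × 2.43² = 11.8 mA, giving V_DS = V_DD − I_D R_D = 9.29 − 11.8 × 0.149 = 7.53 V.
V_DS = 7.53 V ≥ V_ov = 2.43 V, confirming saturation.

I_D = 11.8 mA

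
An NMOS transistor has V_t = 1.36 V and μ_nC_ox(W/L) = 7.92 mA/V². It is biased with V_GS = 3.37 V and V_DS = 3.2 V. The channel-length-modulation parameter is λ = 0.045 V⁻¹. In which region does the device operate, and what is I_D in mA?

V_ov = V_GS − V_t = 3.37 − 1.36 = 2.01 V.
Since V_DS = 3.2 V ≥ V_ov = 2.01 V, the device is in saturation.
I_D = ½ k_n V_ov² (1 + λ V_DS) = 0.5 × 7.92 × 2.01² × (1 + 0.045 × 3.2) = 18.3 mA.

Saturation; I_D = 18.3 mA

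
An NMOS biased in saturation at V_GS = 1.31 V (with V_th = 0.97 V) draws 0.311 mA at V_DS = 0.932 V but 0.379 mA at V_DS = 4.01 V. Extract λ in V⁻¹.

With V_GS fixed, I_D ∝ (1 + λ V_DS) in saturation, so I_D2/I_D1 = (1 + λ V_DS2)/(1 + λ V_DS1).
0.379/0.311 = 1.219 = (1 + 4.01 λ)/(1 + 0.932 λ).
Solving: λ (I_D1 V_DS2 − I_D2 V_DS1) = I_D2 − I_D1, so λ = (0.379 − 0.311) / (0.311 × 4.01 − 0.379 × 0.932) = 0.068 / 0.894 = 0.0761 V⁻¹.

λ = 0.0761 V⁻¹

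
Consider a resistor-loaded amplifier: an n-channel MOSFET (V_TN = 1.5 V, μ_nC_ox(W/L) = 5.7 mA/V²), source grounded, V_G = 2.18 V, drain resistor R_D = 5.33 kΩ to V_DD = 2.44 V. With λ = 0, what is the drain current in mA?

I_D = 0.435 mA

V_GS = V_G = 2.18 V, so V_ov = 2.18 − 1.5 = 0.68 V.
Assume saturation: I_D = ½ k_n V_ov² = 0.5 × 5.7 × 0.68² = 1.32 mA, giving V_DS = V_DD − I_D R_D = 2.44 − 1.32 × 5.33 = -4.58 V.
But -4.58 V < V_ov = 0.68 V, so the device is actually in triode.
In triode I_D = k_n[V_ov V_DS − ½ V_DS²] and I_D = (V_DD − V_DS)/R_D. Equating: 15.2 V_DS² − 21.66 V_DS + 2.44 = 0, giving V_DS = 0.123 V (the root below V_ov).
I_D = (2.44 − 0.123) / 5.33 = 0.435 mA.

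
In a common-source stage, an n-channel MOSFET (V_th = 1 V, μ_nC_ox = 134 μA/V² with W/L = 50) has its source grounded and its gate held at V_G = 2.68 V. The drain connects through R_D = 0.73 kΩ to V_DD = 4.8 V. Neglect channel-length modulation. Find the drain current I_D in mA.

V_GS = V_G = 2.68 V, so V_ov = 2.68 − 1 = 1.68 V.
k_n = μ_nC_ox · (W/L) = 6.7 mA/V².
Assume saturation: I_D = ½ k_n V_ov² = 0.5 × 6.7 × 1.68² = 9.46 mA, giving V_DS = V_DD − I_D R_D = 4.8 − 9.46 × 0.73 = -2.1 V.
But -2.1 V < V_ov = 1.68 V, so the device is actually in triode.
In triode I_D = k_n[V_ov V_DS − ½ V_DS²] and I_D = (V_DD − V_DS)/R_D. Equating: 2.45 V_DS² − 9.217 V_DS + 4.8 = 0, giving V_DS = 0.624 V (the root below V_ov).
I_D = (4.8 − 0.624) / 0.73 = 5.72 mA.

I_D = 5.72 mA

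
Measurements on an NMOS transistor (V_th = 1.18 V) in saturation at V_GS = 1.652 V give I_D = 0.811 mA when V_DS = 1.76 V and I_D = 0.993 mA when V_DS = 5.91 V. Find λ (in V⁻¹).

λ = 0.0598 V⁻¹

With V_GS fixed, I_D ∝ (1 + λ V_DS) in saturation, so I_D2/I_D1 = (1 + λ V_DS2)/(1 + λ V_DS1).
0.993/0.811 = 1.224 = (1 + 5.91 λ)/(1 + 1.76 λ).
Solving: λ (I_D1 V_DS2 − I_D2 V_DS1) = I_D2 − I_D1, so λ = (0.993 − 0.811) / (0.811 × 5.91 − 0.993 × 1.76) = 0.182 / 3.05 = 0.0598 V⁻¹.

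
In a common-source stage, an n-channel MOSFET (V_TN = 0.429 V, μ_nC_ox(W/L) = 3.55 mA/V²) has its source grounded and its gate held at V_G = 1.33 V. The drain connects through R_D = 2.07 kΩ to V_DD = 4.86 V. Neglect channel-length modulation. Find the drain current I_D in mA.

I_D = 1.44 mA

V_GS = V_G = 1.33 V, so V_ov = 1.33 − 0.429 = 0.901 V.
Assume saturation: I_D = ½ k_n V_ov² = 0.5 × 3.55 × 0.901² = 1.44 mA, giving V_DS = V_DD − I_D R_D = 4.86 − 1.44 × 2.07 = 1.88 V.
V_DS = 1.88 V ≥ V_ov = 0.901 V, confirming saturation.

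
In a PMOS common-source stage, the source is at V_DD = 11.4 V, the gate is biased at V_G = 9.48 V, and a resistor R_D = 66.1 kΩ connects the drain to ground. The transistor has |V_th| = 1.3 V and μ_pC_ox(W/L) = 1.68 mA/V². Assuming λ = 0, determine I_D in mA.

I_D = 0.170 mA

V_SG = V_DD − V_G = 11.4 − 9.48 = 1.92 V, so V_ov = 1.92 − 1.3 = 0.62 V.
Assume saturation: I_D = ½ k_p V_ov² = 0.5 × 1.68 × 0.62² = 0.323 mA, giving V_SD = V_DD − I_D R_D = 11.4 − 0.323 × 66.1 = -9.94 V.
But -9.94 V < V_ov = 0.62 V, so the device is actually in triode.
In triode I_D = k_p[V_ov V_SD − ½ V_SD²] and I_D = (V_DD − V_SD)/R_D. Equating: 55.5 V_SD² − 69.85 V_SD + 11.4 = 0, giving V_SD = 0.193 V (the root below V_ov).
I_D = (11.4 − 0.193) / 66.1 = 0.17 mA.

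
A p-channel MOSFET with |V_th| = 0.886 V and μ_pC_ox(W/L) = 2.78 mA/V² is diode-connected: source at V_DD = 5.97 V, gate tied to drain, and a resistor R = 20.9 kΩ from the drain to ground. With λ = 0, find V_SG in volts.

With gate tied to drain, V_SG = V_SD ≥ V_SG − |V_th|, so the device is in saturation.
KCL at the drain: ½ k_p (V_SG − |V_th|)² = (V_DD − V_SG)/R.
Let x = V_SG − 0.886. Then 29.1 x² + x − 5.084 = 0, giving x = 0.401 V (positive root), so V_SG = 1.29 V.
I_D = (V_DD − V_SG)/R = (5.97 − 1.29) / 20.9 = 0.224 mA.

V_SG = 1.29 V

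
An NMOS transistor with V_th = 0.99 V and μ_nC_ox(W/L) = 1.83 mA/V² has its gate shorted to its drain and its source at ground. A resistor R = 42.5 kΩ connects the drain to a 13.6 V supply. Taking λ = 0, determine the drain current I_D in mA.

With gate tied to drain, V_GS = V_DS ≥ V_GS − V_th, so the device is in saturation.
KCL at the drain: ½ k_n (V_GS − V_th)² = (V_DD − V_GS)/R.
Let x = V_GS − 0.99. Then 38.9 x² + x − 12.61 = 0, giving x = 0.557 V (positive root), so V_GS = 1.55 V.
I_D = (V_DD − V_GS)/R = (13.6 − 1.55) / 42.5 = 0.284 mA.

I_D = 0.284 mA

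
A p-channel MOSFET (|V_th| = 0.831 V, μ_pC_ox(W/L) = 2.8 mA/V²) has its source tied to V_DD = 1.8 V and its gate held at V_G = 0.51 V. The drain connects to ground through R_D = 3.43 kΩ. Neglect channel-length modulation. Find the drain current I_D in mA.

V_SG = V_DD − V_G = 1.8 − 0.51 = 1.29 V, so V_ov = 1.29 − 0.831 = 0.459 V.
Assume saturation: I_D = ½ k_p V_ov² = 0.5 × 2.8 × 0.459² = 0.295 mA, giving V_SD = V_DD − I_D R_D = 1.8 − 0.295 × 3.43 = 0.788 V.
V_SD = 0.788 V ≥ V_ov = 0.459 V, confirming saturation.

I_D = 0.295 mA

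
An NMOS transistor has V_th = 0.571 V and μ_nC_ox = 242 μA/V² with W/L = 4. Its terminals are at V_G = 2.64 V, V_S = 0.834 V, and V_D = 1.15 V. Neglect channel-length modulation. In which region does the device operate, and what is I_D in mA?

V_GS = V_G − V_S = 2.64 − 0.834 = 1.81 V; V_DS = V_D − V_S = 1.15 − 0.834 = 0.316 V.
k_n = μ_nC_ox · (W/L) = 0.968 mA/V².
V_ov = V_GS − V_th = 1.81 − 0.571 = 1.24 V.
Since V_DS = 0.316 V < V_ov = 1.24 V, the device is in the triode region.
I_D = k_n [V_ov · V_DS − ½ V_DS²] = 0.968 × [1.24 × 0.316 − 0.5 × 0.316²] = 0.329 mA.

Triode; I_D = 0.329 mA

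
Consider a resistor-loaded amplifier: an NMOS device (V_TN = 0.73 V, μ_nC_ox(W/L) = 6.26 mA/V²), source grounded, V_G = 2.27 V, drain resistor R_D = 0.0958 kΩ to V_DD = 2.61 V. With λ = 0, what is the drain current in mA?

V_GS = V_G = 2.27 V, so V_ov = 2.27 − 0.73 = 1.54 V.
Assume saturation: I_D = ½ k_n V_ov² = 0.5 × 6.26 × 1.54² = 7.42 mA, giving V_DS = V_DD − I_D R_D = 2.61 − 7.42 × 0.0958 = 1.9 V.
V_DS = 1.9 V ≥ V_ov = 1.54 V, confirming saturation.

I_D = 7.42 mA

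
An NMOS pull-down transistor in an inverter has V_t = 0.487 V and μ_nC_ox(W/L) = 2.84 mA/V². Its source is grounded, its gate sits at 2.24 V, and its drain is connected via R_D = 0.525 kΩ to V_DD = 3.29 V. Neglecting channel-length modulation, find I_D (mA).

I_D = 3.95 mA

V_GS = V_G = 2.24 V, so V_ov = 2.24 − 0.487 = 1.75 V.
Assume saturation: I_D = ½ k_n V_ov² = 0.5 × 2.84 × 1.75² = 4.36 mA, giving V_DS = V_DD − I_D R_D = 3.29 − 4.36 × 0.525 = 0.999 V.
But 0.999 V < V_ov = 1.75 V, so the device is actually in triode.
In triode I_D = k_n[V_ov V_DS − ½ V_DS²] and I_D = (V_DD − V_DS)/R_D. Equating: 0.745 V_DS² − 3.614 V_DS + 3.29 = 0, giving V_DS = 1.21 V (the root below V_ov).
I_D = (3.29 − 1.21) / 0.525 = 3.95 mA.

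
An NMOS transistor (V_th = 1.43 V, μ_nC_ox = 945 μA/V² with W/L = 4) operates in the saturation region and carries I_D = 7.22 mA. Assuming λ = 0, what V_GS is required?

k_n = μ_nC_ox · (W/L) = 3.78 mA/V².
In saturation I_D = ½ k_n (V_GS − V_th)², so V_GS − V_th = √(2 I_D / k_n) = √(2 × 7.22 / 3.78) = 1.95 V.
V_GS = 1.43 + 1.95 = 3.38 V.

V_GS = 3.38 V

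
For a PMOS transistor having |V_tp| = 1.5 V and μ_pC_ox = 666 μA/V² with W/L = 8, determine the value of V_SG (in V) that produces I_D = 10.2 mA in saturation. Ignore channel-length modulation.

V_SG = 3.46 V

k_p = μ_pC_ox · (W/L) = 5.328 mA/V².
In saturation I_D = ½ k_p (V_SG − |V_tp|)², so V_SG − |V_tp| = √(2 I_D / k_p) = √(2 × 10.2 / 5.328) = 1.96 V.
V_SG = 1.5 + 1.96 = 3.46 V.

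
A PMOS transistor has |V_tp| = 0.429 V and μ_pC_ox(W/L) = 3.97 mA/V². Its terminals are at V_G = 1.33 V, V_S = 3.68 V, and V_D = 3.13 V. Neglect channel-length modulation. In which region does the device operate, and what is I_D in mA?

Triode; I_D = 3.59 mA

V_SG = V_S − V_G = 3.68 − 1.33 = 2.35 V; V_SD = V_S − V_D = 3.68 − 3.13 = 0.55 V.
V_ov = V_SG − |V_tp| = 2.35 − 0.429 = 1.92 V.
Since V_SD = 0.55 V < V_ov = 1.92 V, the device is in the triode region.
I_D = k_p [V_ov · V_SD − ½ V_SD²] = 3.97 × [1.92 × 0.55 − 0.5 × 0.55²] = 3.59 mA.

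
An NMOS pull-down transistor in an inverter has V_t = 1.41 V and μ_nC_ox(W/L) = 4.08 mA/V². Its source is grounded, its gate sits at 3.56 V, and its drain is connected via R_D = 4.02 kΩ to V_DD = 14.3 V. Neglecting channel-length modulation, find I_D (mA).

V_GS = V_G = 3.56 V, so V_ov = 3.56 − 1.41 = 2.15 V.
Assume saturation: I_D = ½ k_n V_ov² = 0.5 × 4.08 × 2.15² = 9.43 mA, giving V_DS = V_DD − I_D R_D = 14.3 − 9.43 × 4.02 = -23.6 V.
But -23.6 V < V_ov = 2.15 V, so the device is actually in triode.
In triode I_D = k_n[V_ov V_DS − ½ V_DS²] and I_D = (V_DD − V_DS)/R_D. Equating: 8.2 V_DS² − 36.26 V_DS + 14.3 = 0, giving V_DS = 0.438 V (the root below V_ov).
I_D = (14.3 − 0.438) / 4.02 = 3.45 mA.

I_D = 3.45 mA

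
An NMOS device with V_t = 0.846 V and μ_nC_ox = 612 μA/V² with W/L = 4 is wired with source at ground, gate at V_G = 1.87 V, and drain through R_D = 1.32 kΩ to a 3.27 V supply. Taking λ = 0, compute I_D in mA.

V_GS = V_G = 1.87 V, so V_ov = 1.87 − 0.846 = 1.02 V.
k_n = μ_nC_ox · (W/L) = 2.448 mA/V².
Assume saturation: I_D = ½ k_n V_ov² = 0.5 × 2.448 × 1.02² = 1.28 mA, giving V_DS = V_DD − I_D R_D = 3.27 − 1.28 × 1.32 = 1.58 V.
V_DS = 1.58 V ≥ V_ov = 1.02 V, confirming saturation.

I_D = 1.28 mA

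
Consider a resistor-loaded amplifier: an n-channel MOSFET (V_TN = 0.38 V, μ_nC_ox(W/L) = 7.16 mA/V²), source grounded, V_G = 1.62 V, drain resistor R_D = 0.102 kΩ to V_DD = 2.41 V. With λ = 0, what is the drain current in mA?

I_D = 5.50 mA

V_GS = V_G = 1.62 V, so V_ov = 1.62 − 0.38 = 1.24 V.
Assume saturation: I_D = ½ k_n V_ov² = 0.5 × 7.16 × 1.24² = 5.5 mA, giving V_DS = V_DD − I_D R_D = 2.41 − 5.5 × 0.102 = 1.85 V.
V_DS = 1.85 V ≥ V_ov = 1.24 V, confirming saturation.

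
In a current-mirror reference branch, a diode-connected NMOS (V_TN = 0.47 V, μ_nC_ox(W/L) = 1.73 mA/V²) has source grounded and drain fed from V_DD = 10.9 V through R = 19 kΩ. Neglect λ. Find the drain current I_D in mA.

With gate tied to drain, V_GS = V_DS ≥ V_GS − V_TN, so the device is in saturation.
KCL at the drain: ½ k_n (V_GS − V_TN)² = (V_DD − V_GS)/R.
Let x = V_GS − 0.47. Then 16.4 x² + x − 10.43 = 0, giving x = 0.767 V (positive root), so V_GS = 1.24 V.
I_D = (V_DD − V_GS)/R = (10.9 − 1.24) / 19 = 0.509 mA.

I_D = 0.509 mA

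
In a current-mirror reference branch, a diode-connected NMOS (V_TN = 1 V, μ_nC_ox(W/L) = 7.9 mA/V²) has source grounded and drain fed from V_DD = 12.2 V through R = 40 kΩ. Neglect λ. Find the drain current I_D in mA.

With gate tied to drain, V_GS = V_DS ≥ V_GS − V_TN, so the device is in saturation.
KCL at the drain: ½ k_n (V_GS − V_TN)² = (V_DD − V_GS)/R.
Let x = V_GS − 1. Then 158 x² + x − 11.2 = 0, giving x = 0.263 V (positive root), so V_GS = 1.26 V.
I_D = (V_DD − V_GS)/R = (12.2 − 1.26) / 40 = 0.273 mA.

I_D = 0.273 mA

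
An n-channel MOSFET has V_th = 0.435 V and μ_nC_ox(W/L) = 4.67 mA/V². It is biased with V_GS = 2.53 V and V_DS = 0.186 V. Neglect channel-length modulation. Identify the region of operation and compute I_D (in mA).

V_ov = V_GS − V_th = 2.53 − 0.435 = 2.09 V.
Since V_DS = 0.186 V < V_ov = 2.09 V, the device is in the triode region.
I_D = k_n [V_ov · V_DS − ½ V_DS²] = 4.67 × [2.09 × 0.186 − 0.5 × 0.186²] = 1.74 mA.

Triode; I_D = 1.74 mA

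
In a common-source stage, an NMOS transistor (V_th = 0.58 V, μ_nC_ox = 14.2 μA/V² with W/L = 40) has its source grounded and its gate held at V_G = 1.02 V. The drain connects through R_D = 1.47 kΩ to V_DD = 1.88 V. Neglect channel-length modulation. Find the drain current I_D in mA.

V_GS = V_G = 1.02 V, so V_ov = 1.02 − 0.58 = 0.44 V.
k_n = μ_nC_ox · (W/L) = 0.568 mA/V².
Assume saturation: I_D = ½ k_n V_ov² = 0.5 × 0.568 × 0.44² = 0.055 mA, giving V_DS = V_DD − I_D R_D = 1.88 − 0.055 × 1.47 = 1.8 V.
V_DS = 1.8 V ≥ V_ov = 0.44 V, confirming saturation.

I_D = 0.0550 mA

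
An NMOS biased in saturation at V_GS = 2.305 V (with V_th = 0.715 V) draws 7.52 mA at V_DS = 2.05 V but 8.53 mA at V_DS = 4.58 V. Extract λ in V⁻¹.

λ = 0.0596 V⁻¹

With V_GS fixed, I_D ∝ (1 + λ V_DS) in saturation, so I_D2/I_D1 = (1 + λ V_DS2)/(1 + λ V_DS1).
8.53/7.52 = 1.134 = (1 + 4.58 λ)/(1 + 2.05 λ).
Solving: λ (I_D1 V_DS2 − I_D2 V_DS1) = I_D2 − I_D1, so λ = (8.53 − 7.52) / (7.52 × 4.58 − 8.53 × 2.05) = 1.01 / 17 = 0.0596 V⁻¹.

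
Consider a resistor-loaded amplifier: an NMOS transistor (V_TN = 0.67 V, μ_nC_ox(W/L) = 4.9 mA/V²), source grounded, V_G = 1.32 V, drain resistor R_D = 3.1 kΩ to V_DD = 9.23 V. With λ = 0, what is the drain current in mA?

I_D = 1.04 mA

V_GS = V_G = 1.32 V, so V_ov = 1.32 − 0.67 = 0.65 V.
Assume saturation: I_D = ½ k_n V_ov² = 0.5 × 4.9 × 0.65² = 1.04 mA, giving V_DS = V_DD − I_D R_D = 9.23 − 1.04 × 3.1 = 6.02 V.
V_DS = 6.02 V ≥ V_ov = 0.65 V, confirming saturation.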